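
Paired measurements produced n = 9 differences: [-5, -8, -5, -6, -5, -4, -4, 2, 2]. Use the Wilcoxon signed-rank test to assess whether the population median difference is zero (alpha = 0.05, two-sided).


Step 1: Drop any zero differences (none here) and take |d_i|.
|d| = [5, 8, 5, 6, 5, 4, 4, 2, 2]
Step 2: Midrank |d_i| (ties get averaged ranks).
ranks: |5|->6, |8|->9, |5|->6, |6|->8, |5|->6, |4|->3.5, |4|->3.5, |2|->1.5, |2|->1.5
Step 3: Attach original signs; sum ranks with positive sign and with negative sign.
W+ = 1.5 + 1.5 = 3
W- = 6 + 9 + 6 + 8 + 6 + 3.5 + 3.5 = 42
(Check: W+ + W- = 45 should equal n(n+1)/2 = 45.)
Step 4: Test statistic W = min(W+, W-) = 3.
Step 5: Ties in |d|, so use the tie-corrected normal approximation.
        E[W] = n(n+1)/4 = 9*10/4 = 22.5.
        Tie groups: |d|=2 (t=2), |d|=4 (t=2), |d|=5 (t=3); sum(t^3 - t) = 36.
        Var[W] = n(n+1)(2n+1)/24 - sum(t^3-t)/48 = 1710/24 - 36/48 = 70.5.
        z = (W - E[W]) / sqrt(Var[W]) = (3 - 22.5) / 8.3964 = -2.3224.
        Two-sided p = 2*Phi(z) = 0.020211.
Step 6: alpha = 0.05. reject H0.

W+ = 3, W- = 42, W = min = 3, p = 0.020211, reject H0.


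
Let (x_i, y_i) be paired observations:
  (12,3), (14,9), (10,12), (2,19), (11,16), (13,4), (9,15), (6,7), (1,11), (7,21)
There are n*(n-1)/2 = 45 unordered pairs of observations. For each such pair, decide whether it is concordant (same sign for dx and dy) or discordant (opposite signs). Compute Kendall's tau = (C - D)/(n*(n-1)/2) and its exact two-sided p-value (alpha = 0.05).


Step 1: Enumerate the 45 unordered pairs (i,j) with i<j and classify each by sign(x_j-x_i) * sign(y_j-y_i).
  (1,2):dx=+2,dy=+6->C; (1,3):dx=-2,dy=+9->D; (1,4):dx=-10,dy=+16->D; (1,5):dx=-1,dy=+13->D
  (1,6):dx=+1,dy=+1->C; (1,7):dx=-3,dy=+12->D; (1,8):dx=-6,dy=+4->D; (1,9):dx=-11,dy=+8->D
  (1,10):dx=-5,dy=+18->D; (2,3):dx=-4,dy=+3->D; (2,4):dx=-12,dy=+10->D; (2,5):dx=-3,dy=+7->D
  (2,6):dx=-1,dy=-5->C; (2,7):dx=-5,dy=+6->D; (2,8):dx=-8,dy=-2->C; (2,9):dx=-13,dy=+2->D
  (2,10):dx=-7,dy=+12->D; (3,4):dx=-8,dy=+7->D; (3,5):dx=+1,dy=+4->C; (3,6):dx=+3,dy=-8->D
  (3,7):dx=-1,dy=+3->D; (3,8):dx=-4,dy=-5->C; (3,9):dx=-9,dy=-1->C; (3,10):dx=-3,dy=+9->D
  (4,5):dx=+9,dy=-3->D; (4,6):dx=+11,dy=-15->D; (4,7):dx=+7,dy=-4->D; (4,8):dx=+4,dy=-12->D
  (4,9):dx=-1,dy=-8->C; (4,10):dx=+5,dy=+2->C; (5,6):dx=+2,dy=-12->D; (5,7):dx=-2,dy=-1->C
  (5,8):dx=-5,dy=-9->C; (5,9):dx=-10,dy=-5->C; (5,10):dx=-4,dy=+5->D; (6,7):dx=-4,dy=+11->D
  (6,8):dx=-7,dy=+3->D; (6,9):dx=-12,dy=+7->D; (6,10):dx=-6,dy=+17->D; (7,8):dx=-3,dy=-8->C
  (7,9):dx=-8,dy=-4->C; (7,10):dx=-2,dy=+6->D; (8,9):dx=-5,dy=+4->D; (8,10):dx=+1,dy=+14->C
  (9,10):dx=+6,dy=+10->C
Step 2: C = 16, D = 29, total pairs = 45.
Step 3: tau = (C - D)/(n(n-1)/2) = (16 - 29)/45 = -0.288889.
Step 4: Exact two-sided p-value (enumerate n! = 3628800 permutations of y under H0): p = 0.291248.
Step 5: alpha = 0.05. fail to reject H0.

tau_b = -0.2889 (C=16, D=29), p = 0.291248, fail to reject H0.


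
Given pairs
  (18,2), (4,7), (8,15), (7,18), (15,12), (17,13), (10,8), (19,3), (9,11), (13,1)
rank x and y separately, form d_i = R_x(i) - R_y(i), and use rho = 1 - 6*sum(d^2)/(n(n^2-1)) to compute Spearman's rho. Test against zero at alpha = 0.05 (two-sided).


Step 1: Rank x and y separately (midranks; no ties here).
rank(x): 18->9, 4->1, 8->3, 7->2, 15->7, 17->8, 10->5, 19->10, 9->4, 13->6
rank(y): 2->2, 7->4, 15->9, 18->10, 12->7, 13->8, 8->5, 3->3, 11->6, 1->1
Step 2: d_i = R_x(i) - R_y(i); compute d_i^2.
  (9-2)^2=49, (1-4)^2=9, (3-9)^2=36, (2-10)^2=64, (7-7)^2=0, (8-8)^2=0, (5-5)^2=0, (10-3)^2=49, (4-6)^2=4, (6-1)^2=25
sum(d^2) = 236.
Step 3: rho = 1 - 6*236 / (10*(10^2 - 1)) = 1 - 1416/990 = -0.430303.
Step 4: Under H0, t = rho * sqrt((n-2)/(1-rho^2)) = -1.3483 ~ t(8).
Step 5: Two-sided p-value from the t-distribution with 8 df = 0.214492.
Step 6: alpha = 0.05. fail to reject H0.

rho = -0.4303, p = 0.214492, fail to reject H0 at alpha = 0.05.


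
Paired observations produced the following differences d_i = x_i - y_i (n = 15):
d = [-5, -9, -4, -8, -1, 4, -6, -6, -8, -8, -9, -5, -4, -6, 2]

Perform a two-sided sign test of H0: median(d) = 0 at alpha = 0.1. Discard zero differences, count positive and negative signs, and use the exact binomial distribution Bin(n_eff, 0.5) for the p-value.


Step 1: Discard zero differences. Original n = 15; n_eff = number of nonzero differences = 15.
Nonzero differences (with sign): -5, -9, -4, -8, -1, +4, -6, -6, -8, -8, -9, -5, -4, -6, +2
Step 2: Count signs: positive = 2, negative = 13.
Step 3: Under H0: P(positive) = 0.5, so the number of positives S ~ Bin(15, 0.5).
Step 4: Two-sided exact p-value = sum of Bin(15,0.5) probabilities at or below the observed probability = 0.007385.
Step 5: alpha = 0.1. reject H0.

n_eff = 15, pos = 2, neg = 13, p = 0.007385, reject H0.


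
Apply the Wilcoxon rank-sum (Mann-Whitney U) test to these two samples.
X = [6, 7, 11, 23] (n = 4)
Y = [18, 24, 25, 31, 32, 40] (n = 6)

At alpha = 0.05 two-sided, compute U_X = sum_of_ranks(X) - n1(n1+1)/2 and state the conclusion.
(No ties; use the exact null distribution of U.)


Step 1: Combine and sort all 10 observations; assign midranks.
sorted (value, group): (6,X), (7,X), (11,X), (18,Y), (23,X), (24,Y), (25,Y), (31,Y), (32,Y), (40,Y)
ranks: 6->1, 7->2, 11->3, 18->4, 23->5, 24->6, 25->7, 31->8, 32->9, 40->10
Step 2: Rank sum for X: R1 = 1 + 2 + 3 + 5 = 11.
Step 3: U_X = R1 - n1(n1+1)/2 = 11 - 4*5/2 = 11 - 10 = 1.
       U_Y = n1*n2 - U_X = 24 - 1 = 23.
Step 4: No ties, so the exact null distribution of U (based on enumerating the C(10,4) = 210 equally likely rank assignments) gives the two-sided p-value.
Step 5: p-value = 0.019048; compare to alpha = 0.05. reject H0.

U_X = 1, p = 0.019048, reject H0 at alpha = 0.05.


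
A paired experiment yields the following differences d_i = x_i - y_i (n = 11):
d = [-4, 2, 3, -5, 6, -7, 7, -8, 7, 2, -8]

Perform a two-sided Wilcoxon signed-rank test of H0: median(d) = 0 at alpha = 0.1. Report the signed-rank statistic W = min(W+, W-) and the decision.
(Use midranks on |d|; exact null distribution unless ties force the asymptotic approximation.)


Step 1: Drop any zero differences (none here) and take |d_i|.
|d| = [4, 2, 3, 5, 6, 7, 7, 8, 7, 2, 8]
Step 2: Midrank |d_i| (ties get averaged ranks).
ranks: |4|->4, |2|->1.5, |3|->3, |5|->5, |6|->6, |7|->8, |7|->8, |8|->10.5, |7|->8, |2|->1.5, |8|->10.5
Step 3: Attach original signs; sum ranks with positive sign and with negative sign.
W+ = 1.5 + 3 + 6 + 8 + 8 + 1.5 = 28
W- = 4 + 5 + 8 + 10.5 + 10.5 = 38
(Check: W+ + W- = 66 should equal n(n+1)/2 = 66.)
Step 4: Test statistic W = min(W+, W-) = 28.
Step 5: Ties in |d|, so use the tie-corrected normal approximation.
        E[W] = n(n+1)/4 = 11*12/4 = 33.
        Tie groups: |d|=2 (t=2), |d|=7 (t=3), |d|=8 (t=2); sum(t^3 - t) = 36.
        Var[W] = n(n+1)(2n+1)/24 - sum(t^3-t)/48 = 3036/24 - 36/48 = 125.75.
        z = (W - E[W]) / sqrt(Var[W]) = (28 - 33) / 11.2138 = -0.4459.
        Two-sided p = 2*Phi(z) = 0.655685.
Step 6: alpha = 0.1. fail to reject H0.

W+ = 28, W- = 38, W = min = 28, p = 0.655685, fail to reject H0.


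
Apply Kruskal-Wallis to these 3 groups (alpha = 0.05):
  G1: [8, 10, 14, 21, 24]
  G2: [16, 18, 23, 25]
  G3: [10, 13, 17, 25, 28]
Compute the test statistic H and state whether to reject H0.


Step 1: Combine all N = 14 observations and assign midranks.
sorted (value, group, rank): (8,G1,1), (10,G1,2.5), (10,G3,2.5), (13,G3,4), (14,G1,5), (16,G2,6), (17,G3,7), (18,G2,8), (21,G1,9), (23,G2,10), (24,G1,11), (25,G2,12.5), (25,G3,12.5), (28,G3,14)
Step 2: Sum ranks within each group.
R_1 = 28.5 (n_1 = 5)
R_2 = 36.5 (n_2 = 4)
R_3 = 40 (n_3 = 5)
Step 3: H = 12/(N(N+1)) * sum(R_i^2/n_i) - 3(N+1)
     = 12/(14*15) * (28.5^2/5 + 36.5^2/4 + 40^2/5) - 3*15
     = 0.057143 * 815.513 - 45
     = 1.600714.
Step 4: Ties present; correction factor C = 1 - 12/(14^3 - 14) = 0.995604. Corrected H = 1.600714 / 0.995604 = 1.607781.
Step 5: Under H0, H ~ chi^2(2); p-value = 0.447584.
Step 6: alpha = 0.05. fail to reject H0.

H = 1.6078, df = 2, p = 0.447584, fail to reject H0.


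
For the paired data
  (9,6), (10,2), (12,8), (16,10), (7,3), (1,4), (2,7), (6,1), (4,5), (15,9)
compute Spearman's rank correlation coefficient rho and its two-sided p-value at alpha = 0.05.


Step 1: Rank x and y separately (midranks; no ties here).
rank(x): 9->6, 10->7, 12->8, 16->10, 7->5, 1->1, 2->2, 6->4, 4->3, 15->9
rank(y): 6->6, 2->2, 8->8, 10->10, 3->3, 4->4, 7->7, 1->1, 5->5, 9->9
Step 2: d_i = R_x(i) - R_y(i); compute d_i^2.
  (6-6)^2=0, (7-2)^2=25, (8-8)^2=0, (10-10)^2=0, (5-3)^2=4, (1-4)^2=9, (2-7)^2=25, (4-1)^2=9, (3-5)^2=4, (9-9)^2=0
sum(d^2) = 76.
Step 3: rho = 1 - 6*76 / (10*(10^2 - 1)) = 1 - 456/990 = 0.539394.
Step 4: Under H0, t = rho * sqrt((n-2)/(1-rho^2)) = 1.8118 ~ t(8).
Step 5: Two-sided p-value from the t-distribution with 8 df = 0.107593.
Step 6: alpha = 0.05. fail to reject H0.

rho = 0.5394, p = 0.107593, fail to reject H0 at alpha = 0.05.


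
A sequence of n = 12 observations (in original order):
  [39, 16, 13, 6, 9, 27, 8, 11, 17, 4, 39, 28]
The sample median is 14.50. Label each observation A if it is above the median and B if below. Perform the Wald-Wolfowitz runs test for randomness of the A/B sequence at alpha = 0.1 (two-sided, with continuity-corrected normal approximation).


Step 1: Compute median = 14.50; label A = above, B = below.
Labels in order: AABBBABBABAA  (n_A = 6, n_B = 6)
Step 2: Count runs R = 7.
Step 3: Under H0 (random ordering), E[R] = 2*n_A*n_B/(n_A+n_B) + 1 = 2*6*6/12 + 1 = 7.0000.
        Var[R] = 2*n_A*n_B*(2*n_A*n_B - n_A - n_B) / ((n_A+n_B)^2 * (n_A+n_B-1)) = 4320/1584 = 2.7273.
        SD[R] = 1.6514.
Step 4: R = E[R], so z = 0 with no continuity correction.
Step 5: Two-sided p-value via normal approximation = 2*(1 - Phi(|z|)) = 1.000000.
Step 6: alpha = 0.1. fail to reject H0.

R = 7, z = 0.0000, p = 1.000000, fail to reject H0.


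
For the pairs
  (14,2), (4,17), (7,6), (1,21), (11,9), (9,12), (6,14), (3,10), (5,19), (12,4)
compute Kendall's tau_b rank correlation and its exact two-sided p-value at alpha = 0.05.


Step 1: Enumerate the 45 unordered pairs (i,j) with i<j and classify each by sign(x_j-x_i) * sign(y_j-y_i).
  (1,2):dx=-10,dy=+15->D; (1,3):dx=-7,dy=+4->D; (1,4):dx=-13,dy=+19->D; (1,5):dx=-3,dy=+7->D
  (1,6):dx=-5,dy=+10->D; (1,7):dx=-8,dy=+12->D; (1,8):dx=-11,dy=+8->D; (1,9):dx=-9,dy=+17->D
  (1,10):dx=-2,dy=+2->D; (2,3):dx=+3,dy=-11->D; (2,4):dx=-3,dy=+4->D; (2,5):dx=+7,dy=-8->D
  (2,6):dx=+5,dy=-5->D; (2,7):dx=+2,dy=-3->D; (2,8):dx=-1,dy=-7->C; (2,9):dx=+1,dy=+2->C
  (2,10):dx=+8,dy=-13->D; (3,4):dx=-6,dy=+15->D; (3,5):dx=+4,dy=+3->C; (3,6):dx=+2,dy=+6->C
  (3,7):dx=-1,dy=+8->D; (3,8):dx=-4,dy=+4->D; (3,9):dx=-2,dy=+13->D; (3,10):dx=+5,dy=-2->D
  (4,5):dx=+10,dy=-12->D; (4,6):dx=+8,dy=-9->D; (4,7):dx=+5,dy=-7->D; (4,8):dx=+2,dy=-11->D
  (4,9):dx=+4,dy=-2->D; (4,10):dx=+11,dy=-17->D; (5,6):dx=-2,dy=+3->D; (5,7):dx=-5,dy=+5->D
  (5,8):dx=-8,dy=+1->D; (5,9):dx=-6,dy=+10->D; (5,10):dx=+1,dy=-5->D; (6,7):dx=-3,dy=+2->D
  (6,8):dx=-6,dy=-2->C; (6,9):dx=-4,dy=+7->D; (6,10):dx=+3,dy=-8->D; (7,8):dx=-3,dy=-4->C
  (7,9):dx=-1,dy=+5->D; (7,10):dx=+6,dy=-10->D; (8,9):dx=+2,dy=+9->C; (8,10):dx=+9,dy=-6->D
  (9,10):dx=+7,dy=-15->D
Step 2: C = 7, D = 38, total pairs = 45.
Step 3: tau = (C - D)/(n(n-1)/2) = (7 - 38)/45 = -0.688889.
Step 4: Exact two-sided p-value (enumerate n! = 3628800 permutations of y under H0): p = 0.004687.
Step 5: alpha = 0.05. reject H0.

tau_b = -0.6889 (C=7, D=38), p = 0.004687, reject H0.


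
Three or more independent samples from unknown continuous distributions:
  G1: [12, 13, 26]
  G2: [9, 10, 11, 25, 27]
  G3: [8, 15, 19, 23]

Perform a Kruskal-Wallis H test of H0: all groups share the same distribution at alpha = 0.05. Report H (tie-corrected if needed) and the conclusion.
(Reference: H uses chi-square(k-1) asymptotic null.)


Step 1: Combine all N = 12 observations and assign midranks.
sorted (value, group, rank): (8,G3,1), (9,G2,2), (10,G2,3), (11,G2,4), (12,G1,5), (13,G1,6), (15,G3,7), (19,G3,8), (23,G3,9), (25,G2,10), (26,G1,11), (27,G2,12)
Step 2: Sum ranks within each group.
R_1 = 22 (n_1 = 3)
R_2 = 31 (n_2 = 5)
R_3 = 25 (n_3 = 4)
Step 3: H = 12/(N(N+1)) * sum(R_i^2/n_i) - 3(N+1)
     = 12/(12*13) * (22^2/3 + 31^2/5 + 25^2/4) - 3*13
     = 0.076923 * 509.783 - 39
     = 0.214103.
Step 4: No ties, so H is used without correction.
Step 5: Under H0, H ~ chi^2(2); p-value = 0.898480.
Step 6: alpha = 0.05. fail to reject H0.

H = 0.2141, df = 2, p = 0.898480, fail to reject H0.


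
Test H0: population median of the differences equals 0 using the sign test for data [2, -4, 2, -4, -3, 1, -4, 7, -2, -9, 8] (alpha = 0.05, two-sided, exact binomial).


Step 1: Discard zero differences. Original n = 11; n_eff = number of nonzero differences = 11.
Nonzero differences (with sign): +2, -4, +2, -4, -3, +1, -4, +7, -2, -9, +8
Step 2: Count signs: positive = 5, negative = 6.
Step 3: Under H0: P(positive) = 0.5, so the number of positives S ~ Bin(11, 0.5).
Step 4: Two-sided exact p-value = sum of Bin(11,0.5) probabilities at or below the observed probability = 1.000000.
Step 5: alpha = 0.05. fail to reject H0.

n_eff = 11, pos = 5, neg = 6, p = 1.000000, fail to reject H0.


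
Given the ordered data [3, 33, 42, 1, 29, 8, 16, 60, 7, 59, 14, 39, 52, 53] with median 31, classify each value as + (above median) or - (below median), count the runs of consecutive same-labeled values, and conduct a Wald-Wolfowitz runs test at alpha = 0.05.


Step 1: Compute median = 31; label A = above, B = below.
Labels in order: BAABBBBABABAAA  (n_A = 7, n_B = 7)
Step 2: Count runs R = 8.
Step 3: Under H0 (random ordering), E[R] = 2*n_A*n_B/(n_A+n_B) + 1 = 2*7*7/14 + 1 = 8.0000.
        Var[R] = 2*n_A*n_B*(2*n_A*n_B - n_A - n_B) / ((n_A+n_B)^2 * (n_A+n_B-1)) = 8232/2548 = 3.2308.
        SD[R] = 1.7974.
Step 4: R = E[R], so z = 0 with no continuity correction.
Step 5: Two-sided p-value via normal approximation = 2*(1 - Phi(|z|)) = 1.000000.
Step 6: alpha = 0.05. fail to reject H0.

R = 8, z = 0.0000, p = 1.000000, fail to reject H0.


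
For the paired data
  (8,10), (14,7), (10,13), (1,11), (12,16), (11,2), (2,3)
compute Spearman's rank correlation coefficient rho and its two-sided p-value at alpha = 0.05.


Step 1: Rank x and y separately (midranks; no ties here).
rank(x): 8->3, 14->7, 10->4, 1->1, 12->6, 11->5, 2->2
rank(y): 10->4, 7->3, 13->6, 11->5, 16->7, 2->1, 3->2
Step 2: d_i = R_x(i) - R_y(i); compute d_i^2.
  (3-4)^2=1, (7-3)^2=16, (4-6)^2=4, (1-5)^2=16, (6-7)^2=1, (5-1)^2=16, (2-2)^2=0
sum(d^2) = 54.
Step 3: rho = 1 - 6*54 / (7*(7^2 - 1)) = 1 - 324/336 = 0.035714.
Step 4: Under H0, t = rho * sqrt((n-2)/(1-rho^2)) = 0.0799 ~ t(5).
Step 5: Two-sided p-value from the t-distribution with 5 df = 0.939408.
Step 6: alpha = 0.05. fail to reject H0.

rho = 0.0357, p = 0.939408, fail to reject H0 at alpha = 0.05.


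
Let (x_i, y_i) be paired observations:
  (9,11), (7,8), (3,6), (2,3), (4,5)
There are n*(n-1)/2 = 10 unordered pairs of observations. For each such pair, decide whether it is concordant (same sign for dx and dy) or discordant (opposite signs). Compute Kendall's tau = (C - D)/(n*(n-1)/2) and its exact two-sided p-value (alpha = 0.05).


Step 1: Enumerate the 10 unordered pairs (i,j) with i<j and classify each by sign(x_j-x_i) * sign(y_j-y_i).
  (1,2):dx=-2,dy=-3->C; (1,3):dx=-6,dy=-5->C; (1,4):dx=-7,dy=-8->C; (1,5):dx=-5,dy=-6->C
  (2,3):dx=-4,dy=-2->C; (2,4):dx=-5,dy=-5->C; (2,5):dx=-3,dy=-3->C; (3,4):dx=-1,dy=-3->C
  (3,5):dx=+1,dy=-1->D; (4,5):dx=+2,dy=+2->C
Step 2: C = 9, D = 1, total pairs = 10.
Step 3: tau = (C - D)/(n(n-1)/2) = (9 - 1)/10 = 0.800000.
Step 4: Exact two-sided p-value (enumerate n! = 120 permutations of y under H0): p = 0.083333.
Step 5: alpha = 0.05. fail to reject H0.

tau_b = 0.8000 (C=9, D=1), p = 0.083333, fail to reject H0.


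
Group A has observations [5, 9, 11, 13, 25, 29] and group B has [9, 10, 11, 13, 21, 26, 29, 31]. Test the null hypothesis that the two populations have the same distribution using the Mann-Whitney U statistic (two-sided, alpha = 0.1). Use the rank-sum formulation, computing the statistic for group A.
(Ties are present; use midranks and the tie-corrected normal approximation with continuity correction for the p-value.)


Step 1: Combine and sort all 14 observations; assign midranks.
sorted (value, group): (5,X), (9,X), (9,Y), (10,Y), (11,X), (11,Y), (13,X), (13,Y), (21,Y), (25,X), (26,Y), (29,X), (29,Y), (31,Y)
ranks: 5->1, 9->2.5, 9->2.5, 10->4, 11->5.5, 11->5.5, 13->7.5, 13->7.5, 21->9, 25->10, 26->11, 29->12.5, 29->12.5, 31->14
Step 2: Rank sum for X: R1 = 1 + 2.5 + 5.5 + 7.5 + 10 + 12.5 = 39.
Step 3: U_X = R1 - n1(n1+1)/2 = 39 - 6*7/2 = 39 - 21 = 18.
       U_Y = n1*n2 - U_X = 48 - 18 = 30.
Step 4: Ties are present, so use the tie-corrected normal approximation (with continuity correction) for the p-value.
Step 5: p-value = 0.475729; compare to alpha = 0.1. fail to reject H0.

U_X = 18, p = 0.475729, fail to reject H0 at alpha = 0.1.


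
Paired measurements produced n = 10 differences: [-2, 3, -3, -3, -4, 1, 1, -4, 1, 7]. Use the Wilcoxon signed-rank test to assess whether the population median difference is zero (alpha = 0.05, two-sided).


Step 1: Drop any zero differences (none here) and take |d_i|.
|d| = [2, 3, 3, 3, 4, 1, 1, 4, 1, 7]
Step 2: Midrank |d_i| (ties get averaged ranks).
ranks: |2|->4, |3|->6, |3|->6, |3|->6, |4|->8.5, |1|->2, |1|->2, |4|->8.5, |1|->2, |7|->10
Step 3: Attach original signs; sum ranks with positive sign and with negative sign.
W+ = 6 + 2 + 2 + 2 + 10 = 22
W- = 4 + 6 + 6 + 8.5 + 8.5 = 33
(Check: W+ + W- = 55 should equal n(n+1)/2 = 55.)
Step 4: Test statistic W = min(W+, W-) = 22.
Step 5: Ties in |d|, so use the tie-corrected normal approximation.
        E[W] = n(n+1)/4 = 10*11/4 = 27.5.
        Tie groups: |d|=1 (t=3), |d|=3 (t=3), |d|=4 (t=2); sum(t^3 - t) = 54.
        Var[W] = n(n+1)(2n+1)/24 - sum(t^3-t)/48 = 2310/24 - 54/48 = 95.125.
        z = (W - E[W]) / sqrt(Var[W]) = (22 - 27.5) / 9.7532 = -0.5639.
        Two-sided p = 2*Phi(z) = 0.572810.
Step 6: alpha = 0.05. fail to reject H0.

W+ = 22, W- = 33, W = min = 22, p = 0.572810, fail to reject H0.


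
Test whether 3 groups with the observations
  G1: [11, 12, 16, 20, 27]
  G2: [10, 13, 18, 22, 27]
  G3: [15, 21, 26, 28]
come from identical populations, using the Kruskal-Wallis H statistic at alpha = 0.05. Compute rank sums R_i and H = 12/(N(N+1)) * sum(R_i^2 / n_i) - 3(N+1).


Step 1: Combine all N = 14 observations and assign midranks.
sorted (value, group, rank): (10,G2,1), (11,G1,2), (12,G1,3), (13,G2,4), (15,G3,5), (16,G1,6), (18,G2,7), (20,G1,8), (21,G3,9), (22,G2,10), (26,G3,11), (27,G1,12.5), (27,G2,12.5), (28,G3,14)
Step 2: Sum ranks within each group.
R_1 = 31.5 (n_1 = 5)
R_2 = 34.5 (n_2 = 5)
R_3 = 39 (n_3 = 4)
Step 3: H = 12/(N(N+1)) * sum(R_i^2/n_i) - 3(N+1)
     = 12/(14*15) * (31.5^2/5 + 34.5^2/5 + 39^2/4) - 3*15
     = 0.057143 * 816.75 - 45
     = 1.671429.
Step 4: Ties present; correction factor C = 1 - 6/(14^3 - 14) = 0.997802. Corrected H = 1.671429 / 0.997802 = 1.675110.
Step 5: Under H0, H ~ chi^2(2); p-value = 0.432767.
Step 6: alpha = 0.05. fail to reject H0.

H = 1.6751, df = 2, p = 0.432767, fail to reject H0.


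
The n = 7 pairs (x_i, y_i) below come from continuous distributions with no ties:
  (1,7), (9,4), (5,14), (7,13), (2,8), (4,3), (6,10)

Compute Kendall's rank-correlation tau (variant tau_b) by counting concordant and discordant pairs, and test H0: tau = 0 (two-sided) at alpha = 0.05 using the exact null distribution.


Step 1: Enumerate the 21 unordered pairs (i,j) with i<j and classify each by sign(x_j-x_i) * sign(y_j-y_i).
  (1,2):dx=+8,dy=-3->D; (1,3):dx=+4,dy=+7->C; (1,4):dx=+6,dy=+6->C; (1,5):dx=+1,dy=+1->C
  (1,6):dx=+3,dy=-4->D; (1,7):dx=+5,dy=+3->C; (2,3):dx=-4,dy=+10->D; (2,4):dx=-2,dy=+9->D
  (2,5):dx=-7,dy=+4->D; (2,6):dx=-5,dy=-1->C; (2,7):dx=-3,dy=+6->D; (3,4):dx=+2,dy=-1->D
  (3,5):dx=-3,dy=-6->C; (3,6):dx=-1,dy=-11->C; (3,7):dx=+1,dy=-4->D; (4,5):dx=-5,dy=-5->C
  (4,6):dx=-3,dy=-10->C; (4,7):dx=-1,dy=-3->C; (5,6):dx=+2,dy=-5->D; (5,7):dx=+4,dy=+2->C
  (6,7):dx=+2,dy=+7->C
Step 2: C = 12, D = 9, total pairs = 21.
Step 3: tau = (C - D)/(n(n-1)/2) = (12 - 9)/21 = 0.142857.
Step 4: Exact two-sided p-value (enumerate n! = 5040 permutations of y under H0): p = 0.772619.
Step 5: alpha = 0.05. fail to reject H0.

tau_b = 0.1429 (C=12, D=9), p = 0.772619, fail to reject H0.


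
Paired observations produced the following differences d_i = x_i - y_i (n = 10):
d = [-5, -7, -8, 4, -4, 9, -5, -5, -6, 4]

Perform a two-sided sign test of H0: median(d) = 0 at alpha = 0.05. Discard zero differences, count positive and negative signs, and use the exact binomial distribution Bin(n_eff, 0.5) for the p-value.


Step 1: Discard zero differences. Original n = 10; n_eff = number of nonzero differences = 10.
Nonzero differences (with sign): -5, -7, -8, +4, -4, +9, -5, -5, -6, +4
Step 2: Count signs: positive = 3, negative = 7.
Step 3: Under H0: P(positive) = 0.5, so the number of positives S ~ Bin(10, 0.5).
Step 4: Two-sided exact p-value = sum of Bin(10,0.5) probabilities at or below the observed probability = 0.343750.
Step 5: alpha = 0.05. fail to reject H0.

n_eff = 10, pos = 3, neg = 7, p = 0.343750, fail to reject H0.


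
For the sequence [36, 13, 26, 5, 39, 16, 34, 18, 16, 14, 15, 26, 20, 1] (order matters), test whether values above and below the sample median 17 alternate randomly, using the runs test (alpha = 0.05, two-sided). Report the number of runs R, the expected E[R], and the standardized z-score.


Step 1: Compute median = 17; label A = above, B = below.
Labels in order: ABABABAABBBAAB  (n_A = 7, n_B = 7)
Step 2: Count runs R = 10.
Step 3: Under H0 (random ordering), E[R] = 2*n_A*n_B/(n_A+n_B) + 1 = 2*7*7/14 + 1 = 8.0000.
        Var[R] = 2*n_A*n_B*(2*n_A*n_B - n_A - n_B) / ((n_A+n_B)^2 * (n_A+n_B-1)) = 8232/2548 = 3.2308.
        SD[R] = 1.7974.
Step 4: Continuity-corrected z = (R - 0.5 - E[R]) / SD[R] = (10 - 0.5 - 8.0000) / 1.7974 = 0.8345.
Step 5: Two-sided p-value via normal approximation = 2*(1 - Phi(|z|)) = 0.403986.
Step 6: alpha = 0.05. fail to reject H0.

R = 10, z = 0.8345, p = 0.403986, fail to reject H0.


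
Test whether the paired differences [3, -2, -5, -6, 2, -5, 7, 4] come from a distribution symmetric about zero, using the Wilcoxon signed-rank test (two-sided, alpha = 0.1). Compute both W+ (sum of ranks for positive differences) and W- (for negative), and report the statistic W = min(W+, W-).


Step 1: Drop any zero differences (none here) and take |d_i|.
|d| = [3, 2, 5, 6, 2, 5, 7, 4]
Step 2: Midrank |d_i| (ties get averaged ranks).
ranks: |3|->3, |2|->1.5, |5|->5.5, |6|->7, |2|->1.5, |5|->5.5, |7|->8, |4|->4
Step 3: Attach original signs; sum ranks with positive sign and with negative sign.
W+ = 3 + 1.5 + 8 + 4 = 16.5
W- = 1.5 + 5.5 + 7 + 5.5 = 19.5
(Check: W+ + W- = 36 should equal n(n+1)/2 = 36.)
Step 4: Test statistic W = min(W+, W-) = 16.5.
Step 5: Ties in |d|, so use the tie-corrected normal approximation.
        E[W] = n(n+1)/4 = 8*9/4 = 18.
        Tie groups: |d|=2 (t=2), |d|=5 (t=2); sum(t^3 - t) = 12.
        Var[W] = n(n+1)(2n+1)/24 - sum(t^3-t)/48 = 1224/24 - 12/48 = 50.75.
        z = (W - E[W]) / sqrt(Var[W]) = (16.5 - 18) / 7.1239 = -0.2106.
        Two-sided p = 2*Phi(z) = 0.833232.
Step 6: alpha = 0.1. fail to reject H0.

W+ = 16.5, W- = 19.5, W = min = 16.5, p = 0.833232, fail to reject H0.


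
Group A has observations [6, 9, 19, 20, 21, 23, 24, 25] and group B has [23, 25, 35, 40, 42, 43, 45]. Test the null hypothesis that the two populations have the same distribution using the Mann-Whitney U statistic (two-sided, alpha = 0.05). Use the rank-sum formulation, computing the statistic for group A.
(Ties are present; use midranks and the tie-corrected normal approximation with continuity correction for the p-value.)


Step 1: Combine and sort all 15 observations; assign midranks.
sorted (value, group): (6,X), (9,X), (19,X), (20,X), (21,X), (23,X), (23,Y), (24,X), (25,X), (25,Y), (35,Y), (40,Y), (42,Y), (43,Y), (45,Y)
ranks: 6->1, 9->2, 19->3, 20->4, 21->5, 23->6.5, 23->6.5, 24->8, 25->9.5, 25->9.5, 35->11, 40->12, 42->13, 43->14, 45->15
Step 2: Rank sum for X: R1 = 1 + 2 + 3 + 4 + 5 + 6.5 + 8 + 9.5 = 39.
Step 3: U_X = R1 - n1(n1+1)/2 = 39 - 8*9/2 = 39 - 36 = 3.
       U_Y = n1*n2 - U_X = 56 - 3 = 53.
Step 4: Ties are present, so use the tie-corrected normal approximation (with continuity correction) for the p-value.
Step 5: p-value = 0.004506; compare to alpha = 0.05. reject H0.

U_X = 3, p = 0.004506, reject H0 at alpha = 0.05.


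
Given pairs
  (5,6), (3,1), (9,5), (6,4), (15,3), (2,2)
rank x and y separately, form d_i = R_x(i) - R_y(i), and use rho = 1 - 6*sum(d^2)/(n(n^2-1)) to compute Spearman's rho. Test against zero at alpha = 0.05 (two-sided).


Step 1: Rank x and y separately (midranks; no ties here).
rank(x): 5->3, 3->2, 9->5, 6->4, 15->6, 2->1
rank(y): 6->6, 1->1, 5->5, 4->4, 3->3, 2->2
Step 2: d_i = R_x(i) - R_y(i); compute d_i^2.
  (3-6)^2=9, (2-1)^2=1, (5-5)^2=0, (4-4)^2=0, (6-3)^2=9, (1-2)^2=1
sum(d^2) = 20.
Step 3: rho = 1 - 6*20 / (6*(6^2 - 1)) = 1 - 120/210 = 0.428571.
Step 4: Under H0, t = rho * sqrt((n-2)/(1-rho^2)) = 0.9487 ~ t(4).
Step 5: Two-sided p-value from the t-distribution with 4 df = 0.396501.
Step 6: alpha = 0.05. fail to reject H0.

rho = 0.4286, p = 0.396501, fail to reject H0 at alpha = 0.05.


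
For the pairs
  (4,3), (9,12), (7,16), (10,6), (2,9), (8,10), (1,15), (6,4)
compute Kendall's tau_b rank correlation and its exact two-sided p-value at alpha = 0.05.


Step 1: Enumerate the 28 unordered pairs (i,j) with i<j and classify each by sign(x_j-x_i) * sign(y_j-y_i).
  (1,2):dx=+5,dy=+9->C; (1,3):dx=+3,dy=+13->C; (1,4):dx=+6,dy=+3->C; (1,5):dx=-2,dy=+6->D
  (1,6):dx=+4,dy=+7->C; (1,7):dx=-3,dy=+12->D; (1,8):dx=+2,dy=+1->C; (2,3):dx=-2,dy=+4->D
  (2,4):dx=+1,dy=-6->D; (2,5):dx=-7,dy=-3->C; (2,6):dx=-1,dy=-2->C; (2,7):dx=-8,dy=+3->D
  (2,8):dx=-3,dy=-8->C; (3,4):dx=+3,dy=-10->D; (3,5):dx=-5,dy=-7->C; (3,6):dx=+1,dy=-6->D
  (3,7):dx=-6,dy=-1->C; (3,8):dx=-1,dy=-12->C; (4,5):dx=-8,dy=+3->D; (4,6):dx=-2,dy=+4->D
  (4,7):dx=-9,dy=+9->D; (4,8):dx=-4,dy=-2->C; (5,6):dx=+6,dy=+1->C; (5,7):dx=-1,dy=+6->D
  (5,8):dx=+4,dy=-5->D; (6,7):dx=-7,dy=+5->D; (6,8):dx=-2,dy=-6->C; (7,8):dx=+5,dy=-11->D
Step 2: C = 14, D = 14, total pairs = 28.
Step 3: tau = (C - D)/(n(n-1)/2) = (14 - 14)/28 = 0.000000.
Step 4: Exact two-sided p-value (enumerate n! = 40320 permutations of y under H0): p = 1.000000.
Step 5: alpha = 0.05. fail to reject H0.

tau_b = 0.0000 (C=14, D=14), p = 1.000000, fail to reject H0.


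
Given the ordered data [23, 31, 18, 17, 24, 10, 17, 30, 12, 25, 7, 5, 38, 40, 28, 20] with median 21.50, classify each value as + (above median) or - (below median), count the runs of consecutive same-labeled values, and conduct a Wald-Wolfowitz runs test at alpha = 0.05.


Step 1: Compute median = 21.50; label A = above, B = below.
Labels in order: AABBABBABABBAAAB  (n_A = 8, n_B = 8)
Step 2: Count runs R = 10.
Step 3: Under H0 (random ordering), E[R] = 2*n_A*n_B/(n_A+n_B) + 1 = 2*8*8/16 + 1 = 9.0000.
        Var[R] = 2*n_A*n_B*(2*n_A*n_B - n_A - n_B) / ((n_A+n_B)^2 * (n_A+n_B-1)) = 14336/3840 = 3.7333.
        SD[R] = 1.9322.
Step 4: Continuity-corrected z = (R - 0.5 - E[R]) / SD[R] = (10 - 0.5 - 9.0000) / 1.9322 = 0.2588.
Step 5: Two-sided p-value via normal approximation = 2*(1 - Phi(|z|)) = 0.795809.
Step 6: alpha = 0.05. fail to reject H0.

R = 10, z = 0.2588, p = 0.795809, fail to reject H0.


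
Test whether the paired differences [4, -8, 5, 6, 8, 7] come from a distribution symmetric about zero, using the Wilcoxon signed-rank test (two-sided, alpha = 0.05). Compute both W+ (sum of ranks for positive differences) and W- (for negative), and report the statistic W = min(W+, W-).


Step 1: Drop any zero differences (none here) and take |d_i|.
|d| = [4, 8, 5, 6, 8, 7]
Step 2: Midrank |d_i| (ties get averaged ranks).
ranks: |4|->1, |8|->5.5, |5|->2, |6|->3, |8|->5.5, |7|->4
Step 3: Attach original signs; sum ranks with positive sign and with negative sign.
W+ = 1 + 2 + 3 + 5.5 + 4 = 15.5
W- = 5.5 = 5.5
(Check: W+ + W- = 21 should equal n(n+1)/2 = 21.)
Step 4: Test statistic W = min(W+, W-) = 5.5.
Step 5: Ties in |d|, so use the tie-corrected normal approximation.
        E[W] = n(n+1)/4 = 6*7/4 = 10.5.
        Tie groups: |d|=8 (t=2); sum(t^3 - t) = 6.
        Var[W] = n(n+1)(2n+1)/24 - sum(t^3-t)/48 = 546/24 - 6/48 = 22.625.
        z = (W - E[W]) / sqrt(Var[W]) = (5.5 - 10.5) / 4.7566 = -1.0512.
        Two-sided p = 2*Phi(z) = 0.293177.
Step 6: alpha = 0.05. fail to reject H0.

W+ = 15.5, W- = 5.5, W = min = 5.5, p = 0.293177, fail to reject H0.


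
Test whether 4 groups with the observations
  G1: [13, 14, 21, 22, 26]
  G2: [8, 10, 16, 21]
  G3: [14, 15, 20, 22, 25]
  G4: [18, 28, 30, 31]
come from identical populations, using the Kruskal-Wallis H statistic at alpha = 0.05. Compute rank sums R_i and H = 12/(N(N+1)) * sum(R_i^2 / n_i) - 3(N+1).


Step 1: Combine all N = 18 observations and assign midranks.
sorted (value, group, rank): (8,G2,1), (10,G2,2), (13,G1,3), (14,G1,4.5), (14,G3,4.5), (15,G3,6), (16,G2,7), (18,G4,8), (20,G3,9), (21,G1,10.5), (21,G2,10.5), (22,G1,12.5), (22,G3,12.5), (25,G3,14), (26,G1,15), (28,G4,16), (30,G4,17), (31,G4,18)
Step 2: Sum ranks within each group.
R_1 = 45.5 (n_1 = 5)
R_2 = 20.5 (n_2 = 4)
R_3 = 46 (n_3 = 5)
R_4 = 59 (n_4 = 4)
Step 3: H = 12/(N(N+1)) * sum(R_i^2/n_i) - 3(N+1)
     = 12/(18*19) * (45.5^2/5 + 20.5^2/4 + 46^2/5 + 59^2/4) - 3*19
     = 0.035088 * 1812.56 - 57
     = 6.598684.
Step 4: Ties present; correction factor C = 1 - 18/(18^3 - 18) = 0.996904. Corrected H = 6.598684 / 0.996904 = 6.619177.
Step 5: Under H0, H ~ chi^2(3); p-value = 0.085079.
Step 6: alpha = 0.05. fail to reject H0.

H = 6.6192, df = 3, p = 0.085079, fail to reject H0.


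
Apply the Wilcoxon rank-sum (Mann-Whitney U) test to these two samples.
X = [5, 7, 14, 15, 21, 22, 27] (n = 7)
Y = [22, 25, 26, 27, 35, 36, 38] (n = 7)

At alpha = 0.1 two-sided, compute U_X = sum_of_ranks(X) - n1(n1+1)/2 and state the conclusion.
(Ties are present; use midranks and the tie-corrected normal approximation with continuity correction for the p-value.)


Step 1: Combine and sort all 14 observations; assign midranks.
sorted (value, group): (5,X), (7,X), (14,X), (15,X), (21,X), (22,X), (22,Y), (25,Y), (26,Y), (27,X), (27,Y), (35,Y), (36,Y), (38,Y)
ranks: 5->1, 7->2, 14->3, 15->4, 21->5, 22->6.5, 22->6.5, 25->8, 26->9, 27->10.5, 27->10.5, 35->12, 36->13, 38->14
Step 2: Rank sum for X: R1 = 1 + 2 + 3 + 4 + 5 + 6.5 + 10.5 = 32.
Step 3: U_X = R1 - n1(n1+1)/2 = 32 - 7*8/2 = 32 - 28 = 4.
       U_Y = n1*n2 - U_X = 49 - 4 = 45.
Step 4: Ties are present, so use the tie-corrected normal approximation (with continuity correction) for the p-value.
Step 5: p-value = 0.010433; compare to alpha = 0.1. reject H0.

U_X = 4, p = 0.010433, reject H0 at alpha = 0.1.


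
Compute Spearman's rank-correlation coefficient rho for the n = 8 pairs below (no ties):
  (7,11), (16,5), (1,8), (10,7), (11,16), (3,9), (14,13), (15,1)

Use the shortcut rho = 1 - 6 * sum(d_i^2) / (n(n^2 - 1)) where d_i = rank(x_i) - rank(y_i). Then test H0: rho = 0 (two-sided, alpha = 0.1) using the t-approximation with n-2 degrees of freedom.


Step 1: Rank x and y separately (midranks; no ties here).
rank(x): 7->3, 16->8, 1->1, 10->4, 11->5, 3->2, 14->6, 15->7
rank(y): 11->6, 5->2, 8->4, 7->3, 16->8, 9->5, 13->7, 1->1
Step 2: d_i = R_x(i) - R_y(i); compute d_i^2.
  (3-6)^2=9, (8-2)^2=36, (1-4)^2=9, (4-3)^2=1, (5-8)^2=9, (2-5)^2=9, (6-7)^2=1, (7-1)^2=36
sum(d^2) = 110.
Step 3: rho = 1 - 6*110 / (8*(8^2 - 1)) = 1 - 660/504 = -0.309524.
Step 4: Under H0, t = rho * sqrt((n-2)/(1-rho^2)) = -0.7973 ~ t(6).
Step 5: Two-sided p-value from the t-distribution with 6 df = 0.455645.
Step 6: alpha = 0.1. fail to reject H0.

rho = -0.3095, p = 0.455645, fail to reject H0 at alpha = 0.1.


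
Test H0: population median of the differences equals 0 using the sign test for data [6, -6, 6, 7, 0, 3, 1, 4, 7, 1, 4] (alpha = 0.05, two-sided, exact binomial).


Step 1: Discard zero differences. Original n = 11; n_eff = number of nonzero differences = 10.
Nonzero differences (with sign): +6, -6, +6, +7, +3, +1, +4, +7, +1, +4
Step 2: Count signs: positive = 9, negative = 1.
Step 3: Under H0: P(positive) = 0.5, so the number of positives S ~ Bin(10, 0.5).
Step 4: Two-sided exact p-value = sum of Bin(10,0.5) probabilities at or below the observed probability = 0.021484.
Step 5: alpha = 0.05. reject H0.

n_eff = 10, pos = 9, neg = 1, p = 0.021484, reject H0.


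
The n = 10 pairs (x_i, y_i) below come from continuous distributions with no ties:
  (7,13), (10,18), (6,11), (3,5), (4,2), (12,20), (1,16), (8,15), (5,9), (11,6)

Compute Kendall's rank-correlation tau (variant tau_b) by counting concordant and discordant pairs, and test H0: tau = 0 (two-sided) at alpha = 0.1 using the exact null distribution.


Step 1: Enumerate the 45 unordered pairs (i,j) with i<j and classify each by sign(x_j-x_i) * sign(y_j-y_i).
  (1,2):dx=+3,dy=+5->C; (1,3):dx=-1,dy=-2->C; (1,4):dx=-4,dy=-8->C; (1,5):dx=-3,dy=-11->C
  (1,6):dx=+5,dy=+7->C; (1,7):dx=-6,dy=+3->D; (1,8):dx=+1,dy=+2->C; (1,9):dx=-2,dy=-4->C
  (1,10):dx=+4,dy=-7->D; (2,3):dx=-4,dy=-7->C; (2,4):dx=-7,dy=-13->C; (2,5):dx=-6,dy=-16->C
  (2,6):dx=+2,dy=+2->C; (2,7):dx=-9,dy=-2->C; (2,8):dx=-2,dy=-3->C; (2,9):dx=-5,dy=-9->C
  (2,10):dx=+1,dy=-12->D; (3,4):dx=-3,dy=-6->C; (3,5):dx=-2,dy=-9->C; (3,6):dx=+6,dy=+9->C
  (3,7):dx=-5,dy=+5->D; (3,8):dx=+2,dy=+4->C; (3,9):dx=-1,dy=-2->C; (3,10):dx=+5,dy=-5->D
  (4,5):dx=+1,dy=-3->D; (4,6):dx=+9,dy=+15->C; (4,7):dx=-2,dy=+11->D; (4,8):dx=+5,dy=+10->C
  (4,9):dx=+2,dy=+4->C; (4,10):dx=+8,dy=+1->C; (5,6):dx=+8,dy=+18->C; (5,7):dx=-3,dy=+14->D
  (5,8):dx=+4,dy=+13->C; (5,9):dx=+1,dy=+7->C; (5,10):dx=+7,dy=+4->C; (6,7):dx=-11,dy=-4->C
  (6,8):dx=-4,dy=-5->C; (6,9):dx=-7,dy=-11->C; (6,10):dx=-1,dy=-14->C; (7,8):dx=+7,dy=-1->D
  (7,9):dx=+4,dy=-7->D; (7,10):dx=+10,dy=-10->D; (8,9):dx=-3,dy=-6->C; (8,10):dx=+3,dy=-9->D
  (9,10):dx=+6,dy=-3->D
Step 2: C = 32, D = 13, total pairs = 45.
Step 3: tau = (C - D)/(n(n-1)/2) = (32 - 13)/45 = 0.422222.
Step 4: Exact two-sided p-value (enumerate n! = 3628800 permutations of y under H0): p = 0.108313.
Step 5: alpha = 0.1. fail to reject H0.

tau_b = 0.4222 (C=32, D=13), p = 0.108313, fail to reject H0.


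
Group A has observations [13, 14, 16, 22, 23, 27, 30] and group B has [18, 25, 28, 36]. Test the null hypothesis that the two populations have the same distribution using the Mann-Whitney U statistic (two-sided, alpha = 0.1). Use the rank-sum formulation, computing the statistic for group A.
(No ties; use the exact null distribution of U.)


Step 1: Combine and sort all 11 observations; assign midranks.
sorted (value, group): (13,X), (14,X), (16,X), (18,Y), (22,X), (23,X), (25,Y), (27,X), (28,Y), (30,X), (36,Y)
ranks: 13->1, 14->2, 16->3, 18->4, 22->5, 23->6, 25->7, 27->8, 28->9, 30->10, 36->11
Step 2: Rank sum for X: R1 = 1 + 2 + 3 + 5 + 6 + 8 + 10 = 35.
Step 3: U_X = R1 - n1(n1+1)/2 = 35 - 7*8/2 = 35 - 28 = 7.
       U_Y = n1*n2 - U_X = 28 - 7 = 21.
Step 4: No ties, so the exact null distribution of U (based on enumerating the C(11,7) = 330 equally likely rank assignments) gives the two-sided p-value.
Step 5: p-value = 0.230303; compare to alpha = 0.1. fail to reject H0.

U_X = 7, p = 0.230303, fail to reject H0 at alpha = 0.1.


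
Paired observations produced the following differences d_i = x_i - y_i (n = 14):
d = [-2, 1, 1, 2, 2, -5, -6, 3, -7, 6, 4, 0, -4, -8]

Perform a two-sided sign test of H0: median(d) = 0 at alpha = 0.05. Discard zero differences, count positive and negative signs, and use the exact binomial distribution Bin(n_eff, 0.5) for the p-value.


Step 1: Discard zero differences. Original n = 14; n_eff = number of nonzero differences = 13.
Nonzero differences (with sign): -2, +1, +1, +2, +2, -5, -6, +3, -7, +6, +4, -4, -8
Step 2: Count signs: positive = 7, negative = 6.
Step 3: Under H0: P(positive) = 0.5, so the number of positives S ~ Bin(13, 0.5).
Step 4: Two-sided exact p-value = sum of Bin(13,0.5) probabilities at or below the observed probability = 1.000000.
Step 5: alpha = 0.05. fail to reject H0.

n_eff = 13, pos = 7, neg = 6, p = 1.000000, fail to reject H0.


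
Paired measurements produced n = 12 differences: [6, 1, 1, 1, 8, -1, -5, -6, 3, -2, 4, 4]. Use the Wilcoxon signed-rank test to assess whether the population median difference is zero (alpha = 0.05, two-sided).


Step 1: Drop any zero differences (none here) and take |d_i|.
|d| = [6, 1, 1, 1, 8, 1, 5, 6, 3, 2, 4, 4]
Step 2: Midrank |d_i| (ties get averaged ranks).
ranks: |6|->10.5, |1|->2.5, |1|->2.5, |1|->2.5, |8|->12, |1|->2.5, |5|->9, |6|->10.5, |3|->6, |2|->5, |4|->7.5, |4|->7.5
Step 3: Attach original signs; sum ranks with positive sign and with negative sign.
W+ = 10.5 + 2.5 + 2.5 + 2.5 + 12 + 6 + 7.5 + 7.5 = 51
W- = 2.5 + 9 + 10.5 + 5 = 27
(Check: W+ + W- = 78 should equal n(n+1)/2 = 78.)
Step 4: Test statistic W = min(W+, W-) = 27.
Step 5: Ties in |d|, so use the tie-corrected normal approximation.
        E[W] = n(n+1)/4 = 12*13/4 = 39.
        Tie groups: |d|=1 (t=4), |d|=4 (t=2), |d|=6 (t=2); sum(t^3 - t) = 72.
        Var[W] = n(n+1)(2n+1)/24 - sum(t^3-t)/48 = 3900/24 - 72/48 = 161.
        z = (W - E[W]) / sqrt(Var[W]) = (27 - 39) / 12.6886 = -0.9457.
        Two-sided p = 2*Phi(z) = 0.344285.
Step 6: alpha = 0.05. fail to reject H0.

W+ = 51, W- = 27, W = min = 27, p = 0.344285, fail to reject H0.


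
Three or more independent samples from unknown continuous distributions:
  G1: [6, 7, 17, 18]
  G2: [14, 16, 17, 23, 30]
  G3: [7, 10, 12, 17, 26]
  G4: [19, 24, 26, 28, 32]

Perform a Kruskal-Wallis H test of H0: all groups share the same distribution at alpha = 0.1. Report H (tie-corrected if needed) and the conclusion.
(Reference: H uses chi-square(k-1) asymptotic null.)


Step 1: Combine all N = 19 observations and assign midranks.
sorted (value, group, rank): (6,G1,1), (7,G1,2.5), (7,G3,2.5), (10,G3,4), (12,G3,5), (14,G2,6), (16,G2,7), (17,G1,9), (17,G2,9), (17,G3,9), (18,G1,11), (19,G4,12), (23,G2,13), (24,G4,14), (26,G3,15.5), (26,G4,15.5), (28,G4,17), (30,G2,18), (32,G4,19)
Step 2: Sum ranks within each group.
R_1 = 23.5 (n_1 = 4)
R_2 = 53 (n_2 = 5)
R_3 = 36 (n_3 = 5)
R_4 = 77.5 (n_4 = 5)
Step 3: H = 12/(N(N+1)) * sum(R_i^2/n_i) - 3(N+1)
     = 12/(19*20) * (23.5^2/4 + 53^2/5 + 36^2/5 + 77.5^2/5) - 3*20
     = 0.031579 * 2160.31 - 60
     = 8.220395.
Step 4: Ties present; correction factor C = 1 - 36/(19^3 - 19) = 0.994737. Corrected H = 8.220395 / 0.994737 = 8.263889.
Step 5: Under H0, H ~ chi^2(3); p-value = 0.040861.
Step 6: alpha = 0.1. reject H0.

H = 8.2639, df = 3, p = 0.040861, reject H0.


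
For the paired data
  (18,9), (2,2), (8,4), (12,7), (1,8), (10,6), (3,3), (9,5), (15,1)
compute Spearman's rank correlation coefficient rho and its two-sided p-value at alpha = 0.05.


Step 1: Rank x and y separately (midranks; no ties here).
rank(x): 18->9, 2->2, 8->4, 12->7, 1->1, 10->6, 3->3, 9->5, 15->8
rank(y): 9->9, 2->2, 4->4, 7->7, 8->8, 6->6, 3->3, 5->5, 1->1
Step 2: d_i = R_x(i) - R_y(i); compute d_i^2.
  (9-9)^2=0, (2-2)^2=0, (4-4)^2=0, (7-7)^2=0, (1-8)^2=49, (6-6)^2=0, (3-3)^2=0, (5-5)^2=0, (8-1)^2=49
sum(d^2) = 98.
Step 3: rho = 1 - 6*98 / (9*(9^2 - 1)) = 1 - 588/720 = 0.183333.
Step 4: Under H0, t = rho * sqrt((n-2)/(1-rho^2)) = 0.4934 ~ t(7).
Step 5: Two-sided p-value from the t-distribution with 7 df = 0.636820.
Step 6: alpha = 0.05. fail to reject H0.

rho = 0.1833, p = 0.636820, fail to reject H0 at alpha = 0.05.


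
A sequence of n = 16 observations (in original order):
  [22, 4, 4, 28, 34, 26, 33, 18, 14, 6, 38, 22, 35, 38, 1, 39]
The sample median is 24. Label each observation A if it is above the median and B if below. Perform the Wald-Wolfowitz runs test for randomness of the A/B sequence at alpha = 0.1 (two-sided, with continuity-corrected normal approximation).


Step 1: Compute median = 24; label A = above, B = below.
Labels in order: BBBAAAABBBABAABA  (n_A = 8, n_B = 8)
Step 2: Count runs R = 8.
Step 3: Under H0 (random ordering), E[R] = 2*n_A*n_B/(n_A+n_B) + 1 = 2*8*8/16 + 1 = 9.0000.
        Var[R] = 2*n_A*n_B*(2*n_A*n_B - n_A - n_B) / ((n_A+n_B)^2 * (n_A+n_B-1)) = 14336/3840 = 3.7333.
        SD[R] = 1.9322.
Step 4: Continuity-corrected z = (R + 0.5 - E[R]) / SD[R] = (8 + 0.5 - 9.0000) / 1.9322 = -0.2588.
Step 5: Two-sided p-value via normal approximation = 2*(1 - Phi(|z|)) = 0.795809.
Step 6: alpha = 0.1. fail to reject H0.

R = 8, z = -0.2588, p = 0.795809, fail to reject H0.
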